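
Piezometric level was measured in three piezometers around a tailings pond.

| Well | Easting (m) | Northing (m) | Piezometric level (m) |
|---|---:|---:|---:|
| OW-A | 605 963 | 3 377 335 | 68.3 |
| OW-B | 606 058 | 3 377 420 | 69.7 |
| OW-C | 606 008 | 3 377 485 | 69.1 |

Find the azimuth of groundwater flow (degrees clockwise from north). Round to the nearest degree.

265°

With h = a·x + b·y + c and OW-A as origin, the differences give:
  95·a + 85·b = +1.4
  45·a + 150·b = +0.8
Eliminate b (×150 and ×85, subtract): 10425·a = 142.00 → a = ∂h/∂x = +0.01362
Back-substitute: b = ∂h/∂y = +0.001247.
Flow direction (−∇h) has components (-0.01362 E, -0.001247 N).
Azimuth = atan2(E, N) = atan2(-0.01362, -0.001247) = 264.8° ≈ 265°.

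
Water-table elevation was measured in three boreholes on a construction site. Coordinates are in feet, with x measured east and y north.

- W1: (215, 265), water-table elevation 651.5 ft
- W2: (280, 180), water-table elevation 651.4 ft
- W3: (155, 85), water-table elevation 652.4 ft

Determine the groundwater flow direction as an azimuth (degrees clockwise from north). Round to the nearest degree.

Taking W1 as reference: W2−W1 = (65, -85, -0.1); W3−W1 = (-60, -180, +0.9).
Determinant of the coordinate differences = 65·(-180) − (-60)·(-85) = -16800.
∂h/∂x = [(-0.1)·(-180) − (+0.9)·(-85)] / -16800 = -0.005625
∂h/∂y = [65·(+0.9) − (-60)·(-0.1)] / -16800 = -0.003125
Flow direction (−∇h) has components (+0.005625 E, +0.003125 N).
Azimuth = atan2(E, N) = atan2(+0.005625, +0.003125) = 60.9° ≈ 061°.

061°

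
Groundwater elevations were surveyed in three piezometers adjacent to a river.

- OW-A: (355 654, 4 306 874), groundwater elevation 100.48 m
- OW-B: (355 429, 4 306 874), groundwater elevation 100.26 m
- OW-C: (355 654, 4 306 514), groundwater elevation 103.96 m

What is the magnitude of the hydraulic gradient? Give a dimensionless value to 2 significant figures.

∂h/∂x = (100.26 − 100.48) / (355429 − 355654) = +0.0009778
∂h/∂y = (103.96 − 100.48) / (4306514 − 4306874) = -0.009667
|∇h| = √(0.0009778² + -0.009667²) = 0.009716

0.0097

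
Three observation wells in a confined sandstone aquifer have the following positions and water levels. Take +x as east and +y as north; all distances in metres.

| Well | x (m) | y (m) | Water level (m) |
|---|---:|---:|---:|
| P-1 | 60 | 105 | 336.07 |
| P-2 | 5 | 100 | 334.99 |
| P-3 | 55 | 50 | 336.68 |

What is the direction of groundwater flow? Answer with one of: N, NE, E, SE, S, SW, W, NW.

NW

With h = a·x + b·y + c and P-1 as origin, the differences give:
  (-55)·a + (-5)·b = -1.08
  (-5)·a + (-55)·b = +0.61
Eliminate b (×(-55) and ×(-5), subtract): 3000·a = 62.450 → a = ∂h/∂x = +0.02082
Back-substitute: b = ∂h/∂y = -0.01298.
Flow = −∇h = (-0.02082 east, +0.01298 north), which points northwest.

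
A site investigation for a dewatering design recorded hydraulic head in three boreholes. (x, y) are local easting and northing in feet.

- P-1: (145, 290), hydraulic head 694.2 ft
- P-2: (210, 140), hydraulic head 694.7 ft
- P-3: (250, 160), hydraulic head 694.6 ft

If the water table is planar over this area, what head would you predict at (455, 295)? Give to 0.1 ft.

With h = a·x + b·y + c and P-1 as origin, the differences give:
  65·a + (-150)·b = +0.5
  105·a + (-130)·b = +0.4
Eliminate b (×(-130) and ×(-150), subtract): 7300·a = -5.00 → a = ∂h/∂x = -0.0006849
Back-substitute: b = ∂h/∂y = -0.003630.
h(455, 295) = 694.2 + (-0.0006849)·(310) + (-0.003630)·(5) = 694.2 -0.212 -0.018 = 693.970 ft.

694.0 ft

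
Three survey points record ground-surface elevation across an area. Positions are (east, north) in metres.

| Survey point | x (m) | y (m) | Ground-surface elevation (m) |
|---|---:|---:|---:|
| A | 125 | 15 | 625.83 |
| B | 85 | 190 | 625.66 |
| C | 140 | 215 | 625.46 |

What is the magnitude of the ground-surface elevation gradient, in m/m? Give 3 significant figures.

Three-point gradient (reference A): Δ to B = (-40, 175, -0.17), Δ to C = (15, 200, -0.37).
∂z/∂x = -0.002894, ∂z/∂y = -0.001633 (det = -10625).
|∇f| = √(-0.002894² + -0.001633²) = 0.003323 m/m

0.00332 m/m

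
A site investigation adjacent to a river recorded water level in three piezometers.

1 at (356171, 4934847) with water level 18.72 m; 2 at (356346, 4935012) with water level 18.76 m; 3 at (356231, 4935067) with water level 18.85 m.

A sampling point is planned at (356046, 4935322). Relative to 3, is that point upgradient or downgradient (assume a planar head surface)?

With h = a·x + b·y + c and 1 as origin, the differences give:
  175·a + 165·b = +0.04
  60·a + 220·b = +0.13
Eliminate b (×220 and ×165, subtract): 28600·a = -12.650 → a = ∂h/∂x = -0.0004423
Back-substitute: b = ∂h/∂y = +0.0007115.
Head at (356046, 4935322) = 18.72 + (-0.0004423)·(-125) + (+0.0007115)·(475) = 19.11 m.
That is higher than the 18.85 m at 3, so the point is upgradient.

upgradient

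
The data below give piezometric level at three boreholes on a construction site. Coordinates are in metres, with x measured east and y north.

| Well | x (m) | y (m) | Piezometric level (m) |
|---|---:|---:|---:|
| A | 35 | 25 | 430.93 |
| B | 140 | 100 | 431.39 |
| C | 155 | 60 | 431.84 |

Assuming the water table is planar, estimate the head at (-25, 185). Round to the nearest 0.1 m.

429.1 m

With h = a·x + b·y + c and A as origin, the differences give:
  105·a + 75·b = +0.46
  120·a + 35·b = +0.91
Eliminate b (×35 and ×75, subtract): -5325·a = -52.150 → a = ∂h/∂x = +0.009793
Back-substitute: b = ∂h/∂y = -0.007577.
h(-25, 185) = 430.93 + (+0.009793)·(-60) + (-0.007577)·(160) = 430.93 -0.588 -1.212 = 429.130 m.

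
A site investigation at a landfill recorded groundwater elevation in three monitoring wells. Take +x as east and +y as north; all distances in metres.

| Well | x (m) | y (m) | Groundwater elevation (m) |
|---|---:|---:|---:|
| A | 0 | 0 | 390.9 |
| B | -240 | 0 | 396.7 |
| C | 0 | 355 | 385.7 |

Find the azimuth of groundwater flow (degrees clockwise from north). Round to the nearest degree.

059°

∂h/∂x = (396.7 − 390.9) / (-240 − 0) = -0.02417
∂h/∂y = (385.7 − 390.9) / (355 − 0) = -0.01465
Flow direction (−∇h) has components (+0.02417 E, +0.01465 N).
Azimuth = atan2(E, N) = atan2(+0.02417, +0.01465) = 58.8° ≈ 059°.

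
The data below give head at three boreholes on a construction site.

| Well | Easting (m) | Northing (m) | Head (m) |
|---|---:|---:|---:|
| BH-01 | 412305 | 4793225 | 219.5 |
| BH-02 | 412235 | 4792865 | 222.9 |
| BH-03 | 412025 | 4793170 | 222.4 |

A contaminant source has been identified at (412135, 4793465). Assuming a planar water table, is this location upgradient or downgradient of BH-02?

downgradient

Taking BH-01 as reference: BH-02−BH-01 = (-70, -360, +3.4); BH-03−BH-01 = (-280, -55, +2.9).
Determinant of the coordinate differences = (-70)·(-55) − (-280)·(-360) = -96950.
∂h/∂x = [(+3.4)·(-55) − (+2.9)·(-360)] / -96950 = -0.008840
∂h/∂y = [(-70)·(+2.9) − (-280)·(+3.4)] / -96950 = -0.007726
Head at (412135, 4793465) = 219.5 + (-0.008840)·(-170) + (-0.007726)·(240) = 219.15 m.
That is lower than the 222.9 m at BH-02, so the point is downgradient.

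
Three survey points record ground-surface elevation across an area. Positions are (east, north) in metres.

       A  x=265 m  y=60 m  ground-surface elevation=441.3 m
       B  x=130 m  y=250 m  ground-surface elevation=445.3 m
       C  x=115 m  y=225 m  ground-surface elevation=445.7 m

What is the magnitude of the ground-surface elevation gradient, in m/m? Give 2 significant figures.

0.028 m/m

Taking A as reference: B−A = (-135, 190, +4.0); C−A = (-150, 165, +4.4).
Determinant of the coordinate differences = (-135)·165 − (-150)·190 = 6225.
∂z/∂x = [(+4.0)·165 − (+4.4)·190] / 6225 = -0.02827
∂z/∂y = [(-135)·(+4.4) − (-150)·(+4.0)] / 6225 = +0.0009639
|∇f| = √(-0.02827² + 0.0009639²) = 0.02829 m/m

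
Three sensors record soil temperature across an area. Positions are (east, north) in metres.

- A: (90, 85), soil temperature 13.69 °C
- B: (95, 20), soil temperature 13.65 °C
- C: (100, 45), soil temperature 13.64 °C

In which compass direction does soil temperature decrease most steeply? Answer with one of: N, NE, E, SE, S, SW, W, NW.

E

With T = a·x + b·y + c and A as origin, the differences give:
  5·a + (-65)·b = -0.04
  10·a + (-40)·b = -0.05
Eliminate b (×(-40) and ×(-65), subtract): 450·a = -1.650 → a = ∂T/∂x = -0.003667
Back-substitute: b = ∂T/∂y = +0.0003333.
Steepest decrease is along −∇f = (+0.003667 E, -0.0003333 N) → east.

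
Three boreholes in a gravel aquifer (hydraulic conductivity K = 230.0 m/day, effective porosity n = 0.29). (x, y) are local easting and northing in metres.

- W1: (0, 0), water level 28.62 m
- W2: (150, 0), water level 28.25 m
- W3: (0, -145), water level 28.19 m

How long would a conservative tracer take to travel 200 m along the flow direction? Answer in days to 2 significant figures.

∂h/∂x = (28.25 − 28.62) / (150 − 0) = -0.002467
∂h/∂y = (28.19 − 28.62) / (-145 − 0) = +0.002966
|∇h| = √(-0.002467² + 0.002966²) = 0.003858
Seepage velocity v = K·i/n = 230.0 × 0.003858 / 0.29 = 3.06 m/day.
t = 200 / 3.06 = 65.36 days.

65 days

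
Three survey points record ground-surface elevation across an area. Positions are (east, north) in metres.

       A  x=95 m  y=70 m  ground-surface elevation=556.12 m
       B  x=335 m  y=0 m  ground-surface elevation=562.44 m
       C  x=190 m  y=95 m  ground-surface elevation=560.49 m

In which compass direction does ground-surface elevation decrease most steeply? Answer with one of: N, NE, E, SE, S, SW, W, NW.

SW

Three-point gradient (reference A): Δ to B = (240, -70, +6.32), Δ to C = (95, 25, +4.37).
∂z/∂x = +0.03667, ∂z/∂y = +0.03545 (det = 12650).
Steepest decrease is along −∇f = (-0.03667 E, -0.03545 N) → southwest.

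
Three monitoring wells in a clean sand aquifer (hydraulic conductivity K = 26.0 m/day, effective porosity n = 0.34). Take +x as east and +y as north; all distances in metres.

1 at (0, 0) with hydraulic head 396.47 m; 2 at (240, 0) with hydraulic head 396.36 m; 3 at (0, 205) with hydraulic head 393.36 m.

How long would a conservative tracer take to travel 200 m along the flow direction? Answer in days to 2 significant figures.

∂h/∂x = (396.36 − 396.47) / (240 − 0) = -0.0004583
∂h/∂y = (393.36 − 396.47) / (205 − 0) = -0.01517
|∇h| = √(-0.0004583² + -0.01517²) = 0.01518
Seepage velocity v = K·i/n = 26.0 × 0.01518 / 0.34 = 1.161 m/day.
t = 200 / 1.161 = 172.3 days.

170 days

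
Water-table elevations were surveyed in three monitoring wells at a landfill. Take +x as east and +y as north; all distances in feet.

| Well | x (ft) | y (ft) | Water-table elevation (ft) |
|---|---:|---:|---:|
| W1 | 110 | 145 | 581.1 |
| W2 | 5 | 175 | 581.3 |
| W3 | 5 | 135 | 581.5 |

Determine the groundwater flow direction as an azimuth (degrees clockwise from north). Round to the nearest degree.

Taking W1 as reference: W2−W1 = (-105, 30, +0.2); W3−W1 = (-105, -10, +0.4).
Solve a·Δx + b·Δy = Δh: det = (-105)·(-10) − (-105)·30 = 4200.
∂h/∂x = [(+0.2)·(-10) − (+0.4)·30] / 4200 = -0.003333
∂h/∂y = [(-105)·(+0.4) − (-105)·(+0.2)] / 4200 = -0.005000
Flow direction (−∇h) has components (+0.003333 E, +0.005000 N).
Azimuth = atan2(E, N) = atan2(+0.003333, +0.005000) = 33.7° ≈ 034°.

034°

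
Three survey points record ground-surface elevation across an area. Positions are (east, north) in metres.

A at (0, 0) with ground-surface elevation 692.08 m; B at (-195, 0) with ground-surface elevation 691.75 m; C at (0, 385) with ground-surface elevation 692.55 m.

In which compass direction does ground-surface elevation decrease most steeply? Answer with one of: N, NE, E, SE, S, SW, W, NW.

∂z/∂x = (691.75 − 692.08) / (-195 − 0) = +0.001692
∂z/∂y = (692.55 − 692.08) / (385 − 0) = +0.001221
Steepest decrease is along −∇f = (-0.001692 E, -0.001221 N) → southwest.

SW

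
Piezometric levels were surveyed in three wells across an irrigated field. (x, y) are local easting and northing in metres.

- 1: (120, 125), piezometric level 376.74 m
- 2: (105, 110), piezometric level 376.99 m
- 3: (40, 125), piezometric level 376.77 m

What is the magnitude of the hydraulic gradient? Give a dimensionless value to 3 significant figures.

0.0163

Taking 1 as reference: 2−1 = (-15, -15, +0.25); 3−1 = (-80, 0, +0.03).
Solve a·Δx + b·Δy = Δh: det = (-15)·0 − (-80)·(-15) = -1200.
∂h/∂x = [(+0.25)·0 − (+0.03)·(-15)] / -1200 = -0.0003750
∂h/∂y = [(-15)·(+0.03) − (-80)·(+0.25)] / -1200 = -0.01629
|∇h| = √(-0.0003750² + -0.01629²) = 0.01629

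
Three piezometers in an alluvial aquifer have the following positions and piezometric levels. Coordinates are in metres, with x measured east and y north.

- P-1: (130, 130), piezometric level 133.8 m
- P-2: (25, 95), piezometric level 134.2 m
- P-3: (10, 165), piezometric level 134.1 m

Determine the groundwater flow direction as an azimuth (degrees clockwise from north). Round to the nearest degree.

Taking P-1 as reference: P-2−P-1 = (-105, -35, +0.4); P-3−P-1 = (-120, 35, +0.3).
Solve a·Δx + b·Δy = Δh: det = (-105)·35 − (-120)·(-35) = -7875.
∂h/∂x = [(+0.4)·35 − (+0.3)·(-35)] / -7875 = -0.003111
∂h/∂y = [(-105)·(+0.3) − (-120)·(+0.4)] / -7875 = -0.002095
Flow direction (−∇h) has components (+0.003111 E, +0.002095 N).
Azimuth = atan2(E, N) = atan2(+0.003111, +0.002095) = 56.0° ≈ 056°.

056°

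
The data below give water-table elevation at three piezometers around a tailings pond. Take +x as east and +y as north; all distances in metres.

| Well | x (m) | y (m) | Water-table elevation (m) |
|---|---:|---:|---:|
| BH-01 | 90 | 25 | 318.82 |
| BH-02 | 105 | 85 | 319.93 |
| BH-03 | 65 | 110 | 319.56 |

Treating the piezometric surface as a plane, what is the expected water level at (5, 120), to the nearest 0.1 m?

318.6 m

Differences from BH-01: to BH-02 (Δx, Δy, Δh) = (15, 60, +1.11); to BH-03 = (-25, 85, +0.74).
Solve a·Δx + b·Δy = Δh: det = 15·85 − (-25)·60 = 2775.
∂h/∂x = [(+1.11)·85 − (+0.74)·60] / 2775 = +0.01800
∂h/∂y = [15·(+0.74) − (-25)·(+1.11)] / 2775 = +0.01400
h(5, 120) = 318.82 + (+0.01800)·(-85) + (+0.01400)·(95) = 318.82 -1.530 +1.330 = 318.620 m.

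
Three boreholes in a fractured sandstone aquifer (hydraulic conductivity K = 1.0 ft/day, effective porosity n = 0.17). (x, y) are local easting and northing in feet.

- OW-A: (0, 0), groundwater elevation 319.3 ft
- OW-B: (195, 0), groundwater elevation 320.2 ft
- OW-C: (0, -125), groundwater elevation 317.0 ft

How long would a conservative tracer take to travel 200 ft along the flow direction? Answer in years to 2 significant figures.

4.9 years

∂h/∂x = (320.2 − 319.3) / (195 − 0) = +0.004615
∂h/∂y = (317.0 − 319.3) / (-125 − 0) = +0.01840
|∇h| = √(0.004615² + 0.01840²) = 0.01897
Seepage velocity v = K·i/n = 1.0 × 0.01897 / 0.17 = 0.1116 ft/day.
t = 200 / 0.1116 = 1792 days = 4.91 years.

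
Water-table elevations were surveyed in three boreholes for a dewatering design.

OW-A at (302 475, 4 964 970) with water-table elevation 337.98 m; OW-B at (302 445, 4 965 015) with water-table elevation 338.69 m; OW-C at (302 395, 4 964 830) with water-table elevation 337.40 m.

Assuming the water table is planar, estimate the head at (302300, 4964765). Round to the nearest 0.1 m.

337.7 m

With h = a·x + b·y + c and OW-A as origin, the differences give:
  (-30)·a + 45·b = +0.71
  (-80)·a + (-140)·b = -0.58
Eliminate b (×(-140) and ×45, subtract): 7800·a = -73.300 → a = ∂h/∂x = -0.009397
Back-substitute: b = ∂h/∂y = +0.009513.
h(302300, 4964765) = 337.98 + (-0.009397)·(-175) + (+0.009513)·(-205) = 337.98 +1.645 -1.950 = 337.674 m.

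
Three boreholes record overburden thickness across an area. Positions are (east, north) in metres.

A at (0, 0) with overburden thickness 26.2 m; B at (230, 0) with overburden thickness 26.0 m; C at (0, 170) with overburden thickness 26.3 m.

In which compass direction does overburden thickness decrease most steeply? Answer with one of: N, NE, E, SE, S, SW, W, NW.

∂d/∂x = (26.0 − 26.2) / (230 − 0) = -0.0008696
∂d/∂y = (26.3 − 26.2) / (170 − 0) = +0.0005882
Steepest decrease is along −∇f = (+0.0008696 E, -0.0005882 N) → southeast.

SE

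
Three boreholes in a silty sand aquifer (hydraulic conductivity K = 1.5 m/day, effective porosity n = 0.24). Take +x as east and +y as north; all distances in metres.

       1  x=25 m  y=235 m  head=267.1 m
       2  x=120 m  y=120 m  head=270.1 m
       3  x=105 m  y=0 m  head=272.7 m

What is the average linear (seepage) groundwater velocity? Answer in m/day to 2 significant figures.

0.14 m/day

With h = a·x + b·y + c and 1 as origin, the differences give:
  95·a + (-115)·b = +3.0
  80·a + (-235)·b = +5.6
Eliminate b (×(-235) and ×(-115), subtract): -13125·a = -61.00 → a = ∂h/∂x = +0.004648
Back-substitute: b = ∂h/∂y = -0.02225.
|∇h| = √(0.004648² + -0.02225²) = 0.02273
Seepage velocity v = K·i/n = 1.5 × 0.02273 / 0.24 = 0.1421 m/day.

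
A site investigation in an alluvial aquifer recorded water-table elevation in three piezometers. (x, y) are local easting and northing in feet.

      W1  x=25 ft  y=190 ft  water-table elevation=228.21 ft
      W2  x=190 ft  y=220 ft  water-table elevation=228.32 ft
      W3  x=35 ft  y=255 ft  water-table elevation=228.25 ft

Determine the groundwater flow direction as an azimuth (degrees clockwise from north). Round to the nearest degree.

227°

Taking W1 as reference: W2−W1 = (165, 30, +0.11); W3−W1 = (10, 65, +0.04).
Determinant of the coordinate differences = 165·65 − 10·30 = 10425.
∂h/∂x = [(+0.11)·65 − (+0.04)·30] / 10425 = +0.0005707
∂h/∂y = [165·(+0.04) − 10·(+0.11)] / 10425 = +0.0005276
Flow direction (−∇h) has components (-0.0005707 E, -0.0005276 N).
Azimuth = atan2(E, N) = atan2(-0.0005707, -0.0005276) = 227.3° ≈ 227°.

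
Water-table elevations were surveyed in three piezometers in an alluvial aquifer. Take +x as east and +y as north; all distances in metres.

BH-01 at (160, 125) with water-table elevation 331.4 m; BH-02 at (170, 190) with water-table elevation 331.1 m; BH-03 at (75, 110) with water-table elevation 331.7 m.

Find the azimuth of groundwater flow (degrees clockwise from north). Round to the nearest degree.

With h = a·x + b·y + c and BH-01 as origin, the differences give:
  10·a + 65·b = -0.3
  (-85)·a + (-15)·b = +0.3
Eliminate b (×(-15) and ×65, subtract): 5375·a = -15.00 → a = ∂h/∂x = -0.002791
Back-substitute: b = ∂h/∂y = -0.004186.
Flow direction (−∇h) has components (+0.002791 E, +0.004186 N).
Azimuth = atan2(E, N) = atan2(+0.002791, +0.004186) = 33.7° ≈ 034°.

034°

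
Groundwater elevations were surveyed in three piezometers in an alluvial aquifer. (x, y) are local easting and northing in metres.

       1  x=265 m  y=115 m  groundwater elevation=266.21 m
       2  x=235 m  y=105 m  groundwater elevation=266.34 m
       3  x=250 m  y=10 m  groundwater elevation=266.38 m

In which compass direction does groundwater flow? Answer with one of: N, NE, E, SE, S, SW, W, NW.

E

With h = a·x + b·y + c and 1 as origin, the differences give:
  (-30)·a + (-10)·b = +0.13
  (-15)·a + (-105)·b = +0.17
Eliminate b (×(-105) and ×(-10), subtract): 3000·a = -11.950 → a = ∂h/∂x = -0.003983
Back-substitute: b = ∂h/∂y = -0.001050.
Flow = −∇h = (+0.003983 east, +0.001050 north), which points east.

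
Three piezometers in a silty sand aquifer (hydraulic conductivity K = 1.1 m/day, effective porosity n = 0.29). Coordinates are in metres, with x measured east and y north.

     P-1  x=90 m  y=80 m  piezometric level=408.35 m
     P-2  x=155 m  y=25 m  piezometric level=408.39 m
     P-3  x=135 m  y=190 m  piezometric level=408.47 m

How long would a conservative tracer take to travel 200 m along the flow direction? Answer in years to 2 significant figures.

Taking P-1 as reference: P-2−P-1 = (65, -55, +0.04); P-3−P-1 = (45, 110, +0.12).
Solve a·Δx + b·Δy = Δh: det = 65·110 − 45·(-55) = 9625.
∂h/∂x = [(+0.04)·110 − (+0.12)·(-55)] / 9625 = +0.001143
∂h/∂y = [65·(+0.12) − 45·(+0.04)] / 9625 = +0.0006234
|∇h| = √(0.001143² + 0.0006234²) = 0.001302
Seepage velocity v = K·i/n = 1.1 × 0.001302 / 0.29 = 0.004939 m/day.
t = 200 / 0.004939 = 4.049e+04 days = 111 years.

110 years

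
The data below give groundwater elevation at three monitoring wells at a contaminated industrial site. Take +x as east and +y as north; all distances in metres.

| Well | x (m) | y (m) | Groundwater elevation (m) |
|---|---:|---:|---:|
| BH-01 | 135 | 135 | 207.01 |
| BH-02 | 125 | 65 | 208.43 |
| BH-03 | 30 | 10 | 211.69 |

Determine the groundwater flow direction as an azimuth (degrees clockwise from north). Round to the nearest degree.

Differences from BH-01: to BH-02 (Δx, Δy, Δh) = (-10, -70, +1.42); to BH-03 = (-105, -125, +4.68).
Solve a·Δx + b·Δy = Δh: det = (-10)·(-125) − (-105)·(-70) = -6100.
∂h/∂x = [(+1.42)·(-125) − (+4.68)·(-70)] / -6100 = -0.02461
∂h/∂y = [(-10)·(+4.68) − (-105)·(+1.42)] / -6100 = -0.01677
Flow direction (−∇h) has components (+0.02461 E, +0.01677 N).
Azimuth = atan2(E, N) = atan2(+0.02461, +0.01677) = 55.7° ≈ 056°.

056°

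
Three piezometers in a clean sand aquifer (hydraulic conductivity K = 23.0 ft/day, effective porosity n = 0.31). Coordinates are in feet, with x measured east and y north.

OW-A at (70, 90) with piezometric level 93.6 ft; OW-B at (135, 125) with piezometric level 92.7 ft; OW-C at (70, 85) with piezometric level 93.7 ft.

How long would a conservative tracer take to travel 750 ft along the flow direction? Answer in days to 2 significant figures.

Three-point gradient (reference OW-A): Δ to OW-B = (65, 35, -0.9), Δ to OW-C = (0, -5, +0.1).
∂h/∂x = -0.003077, ∂h/∂y = -0.02000 (det = -325).
|∇h| = √(-0.003077² + -0.02000²) = 0.02024
Seepage velocity v = K·i/n = 23.0 × 0.02024 / 0.31 = 1.502 ft/day.
t = 750 / 1.502 = 499.3 days.

500 days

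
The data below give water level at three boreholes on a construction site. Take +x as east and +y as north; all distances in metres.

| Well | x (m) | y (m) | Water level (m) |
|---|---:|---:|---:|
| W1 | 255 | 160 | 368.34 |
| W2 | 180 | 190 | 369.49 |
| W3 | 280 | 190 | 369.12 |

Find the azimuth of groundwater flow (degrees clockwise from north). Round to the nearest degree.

Differences from W1: to W2 (Δx, Δy, Δh) = (-75, 30, +1.15); to W3 = (25, 30, +0.78).
Determinant of the coordinate differences = (-75)·30 − 25·30 = -3000.
∂h/∂x = [(+1.15)·30 − (+0.78)·30] / -3000 = -0.003700
∂h/∂y = [(-75)·(+0.78) − 25·(+1.15)] / -3000 = +0.02908
Flow direction (−∇h) has components (+0.003700 E, -0.02908 N).
Azimuth = atan2(E, N) = atan2(+0.003700, -0.02908) = 172.7° ≈ 173°.

173°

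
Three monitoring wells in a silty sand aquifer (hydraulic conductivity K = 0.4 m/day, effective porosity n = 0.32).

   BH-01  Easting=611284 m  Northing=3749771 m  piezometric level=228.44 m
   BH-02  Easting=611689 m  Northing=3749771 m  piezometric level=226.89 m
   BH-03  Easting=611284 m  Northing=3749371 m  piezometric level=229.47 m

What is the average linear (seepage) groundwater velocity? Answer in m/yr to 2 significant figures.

∂h/∂x = (226.89 − 228.44) / (611689 − 611284) = -0.003827
∂h/∂y = (229.47 − 228.44) / (3749371 − 3749771) = -0.002575
|∇h| = √(-0.003827² + -0.002575²) = 0.004613
Seepage velocity v = K·i/n = 0.4 × 0.004613 / 0.32 = 0.005766 m/day = 2.106 m/yr.

2.1 m/yr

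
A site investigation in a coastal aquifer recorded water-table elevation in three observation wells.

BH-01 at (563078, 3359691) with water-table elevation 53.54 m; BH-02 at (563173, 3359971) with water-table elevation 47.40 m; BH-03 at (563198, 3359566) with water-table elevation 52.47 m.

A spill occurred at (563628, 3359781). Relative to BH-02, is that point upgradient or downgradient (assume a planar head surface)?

Taking BH-01 as reference: BH-02−BH-01 = (95, 280, -6.14); BH-03−BH-01 = (120, -125, -1.07).
Determinant of the coordinate differences = 95·(-125) − 120·280 = -45475.
∂h/∂x = [(-6.14)·(-125) − (-1.07)·280] / -45475 = -0.02347
∂h/∂y = [95·(-1.07) − 120·(-6.14)] / -45475 = -0.01397
Head at (563628, 3359781) = 53.54 + (-0.02347)·(550) + (-0.01397)·(90) = 39.38 m.
That is lower than the 47.40 m at BH-02, so the point is downgradient.

downgradient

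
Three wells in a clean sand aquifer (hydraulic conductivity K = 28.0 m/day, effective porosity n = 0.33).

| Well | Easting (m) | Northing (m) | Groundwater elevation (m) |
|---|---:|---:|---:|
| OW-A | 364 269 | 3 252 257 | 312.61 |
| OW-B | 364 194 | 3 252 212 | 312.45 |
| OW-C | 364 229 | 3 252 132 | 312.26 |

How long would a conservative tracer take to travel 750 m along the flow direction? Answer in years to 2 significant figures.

Differences from OW-A: to OW-B (Δx, Δy, Δh) = (-75, -45, -0.16); to OW-C = (-40, -125, -0.35).
Solve a·Δx + b·Δy = Δh: det = (-75)·(-125) − (-40)·(-45) = 7575.
∂h/∂x = [(-0.16)·(-125) − (-0.35)·(-45)] / 7575 = +0.0005611
∂h/∂y = [(-75)·(-0.35) − (-40)·(-0.16)] / 7575 = +0.002620
|∇h| = √(0.0005611² + 0.002620²) = 0.002679
Seepage velocity v = K·i/n = 28.0 × 0.002679 / 0.33 = 0.2273 m/day.
t = 750 / 0.2273 = 3300 days = 9.03 years.

9.0 years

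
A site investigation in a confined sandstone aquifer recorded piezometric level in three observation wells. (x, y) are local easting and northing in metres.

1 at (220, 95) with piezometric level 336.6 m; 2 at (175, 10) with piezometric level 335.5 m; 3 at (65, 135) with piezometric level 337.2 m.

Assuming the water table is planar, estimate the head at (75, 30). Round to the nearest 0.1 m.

Taking 1 as reference: 2−1 = (-45, -85, -1.1); 3−1 = (-155, 40, +0.6).
Solve a·Δx + b·Δy = Δh: det = (-45)·40 − (-155)·(-85) = -14975.
∂h/∂x = [(-1.1)·40 − (+0.6)·(-85)] / -14975 = -0.0004674
∂h/∂y = [(-45)·(+0.6) − (-155)·(-1.1)] / -14975 = +0.01319
h(75, 30) = 336.6 + (-0.0004674)·(-145) + (+0.01319)·(-65) = 336.6 +0.068 -0.857 = 335.811 m.

335.8 m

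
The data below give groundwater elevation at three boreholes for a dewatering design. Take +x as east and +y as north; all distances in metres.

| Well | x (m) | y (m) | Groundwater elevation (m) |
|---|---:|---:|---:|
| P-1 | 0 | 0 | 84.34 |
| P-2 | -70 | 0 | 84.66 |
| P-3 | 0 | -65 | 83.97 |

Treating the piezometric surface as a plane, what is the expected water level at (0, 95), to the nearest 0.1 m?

84.9 m

∂h/∂x = (84.66 − 84.34) / (-70 − 0) = -0.004571
∂h/∂y = (83.97 − 84.34) / (-65 − 0) = +0.005692
h(0, 95) = 84.34 + (-0.004571)·(0) + (+0.005692)·(95) = 84.34 -0.000 +0.541 = 84.881 m.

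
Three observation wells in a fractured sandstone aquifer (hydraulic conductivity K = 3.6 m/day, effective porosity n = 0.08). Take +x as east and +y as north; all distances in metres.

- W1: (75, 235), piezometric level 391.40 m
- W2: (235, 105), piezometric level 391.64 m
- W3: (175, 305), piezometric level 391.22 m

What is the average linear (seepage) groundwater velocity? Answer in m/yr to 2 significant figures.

Differences from W1: to W2 (Δx, Δy, Δh) = (160, -130, +0.24); to W3 = (100, 70, -0.18).
Solve a·Δx + b·Δy = Δh: det = 160·70 − 100·(-130) = 24200.
∂h/∂x = [(+0.24)·70 − (-0.18)·(-130)] / 24200 = -0.0002727
∂h/∂y = [160·(-0.18) − 100·(+0.24)] / 24200 = -0.002182
|∇h| = √(-0.0002727² + -0.002182²) = 0.002199
Seepage velocity v = K·i/n = 3.6 × 0.002199 / 0.08 = 0.09896 m/day = 36.15 m/yr.

36 m/yr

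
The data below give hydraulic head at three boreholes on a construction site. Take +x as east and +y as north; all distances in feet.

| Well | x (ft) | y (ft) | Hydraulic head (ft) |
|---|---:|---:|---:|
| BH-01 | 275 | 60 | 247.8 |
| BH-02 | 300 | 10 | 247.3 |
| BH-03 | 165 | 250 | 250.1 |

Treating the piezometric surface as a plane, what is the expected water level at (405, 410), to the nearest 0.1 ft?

243.2 ft

With h = a·x + b·y + c and BH-01 as origin, the differences give:
  25·a + (-50)·b = -0.5
  (-110)·a + 190·b = +2.3
Eliminate b (×190 and ×(-50), subtract): -750·a = 20.00 → a = ∂h/∂x = -0.02667
Back-substitute: b = ∂h/∂y = -0.003333.
h(405, 410) = 247.8 + (-0.02667)·(130) + (-0.003333)·(350) = 247.8 -3.467 -1.167 = 243.167 ft.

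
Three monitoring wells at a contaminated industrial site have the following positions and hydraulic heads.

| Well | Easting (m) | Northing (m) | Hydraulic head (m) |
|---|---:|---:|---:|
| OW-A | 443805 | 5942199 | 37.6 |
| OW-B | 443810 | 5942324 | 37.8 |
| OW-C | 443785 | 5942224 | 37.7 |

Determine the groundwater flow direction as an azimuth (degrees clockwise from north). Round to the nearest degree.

121°

With h = a·x + b·y + c and OW-A as origin, the differences give:
  5·a + 125·b = +0.2
  (-20)·a + 25·b = +0.1
Eliminate b (×25 and ×125, subtract): 2625·a = -7.50 → a = ∂h/∂x = -0.002857
Back-substitute: b = ∂h/∂y = +0.001714.
Flow direction (−∇h) has components (+0.002857 E, -0.001714 N).
Azimuth = atan2(E, N) = atan2(+0.002857, -0.001714) = 121.0° ≈ 121°.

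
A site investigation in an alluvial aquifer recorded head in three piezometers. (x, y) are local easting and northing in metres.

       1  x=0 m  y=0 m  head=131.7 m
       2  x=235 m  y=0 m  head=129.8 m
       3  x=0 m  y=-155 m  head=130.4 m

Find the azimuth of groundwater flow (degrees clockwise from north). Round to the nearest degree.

136°

∂h/∂x = (129.8 − 131.7) / (235 − 0) = -0.008085
∂h/∂y = (130.4 − 131.7) / (-155 − 0) = +0.008387
Flow direction (−∇h) has components (+0.008085 E, -0.008387 N).
Azimuth = atan2(E, N) = atan2(+0.008085, -0.008387) = 136.1° ≈ 136°.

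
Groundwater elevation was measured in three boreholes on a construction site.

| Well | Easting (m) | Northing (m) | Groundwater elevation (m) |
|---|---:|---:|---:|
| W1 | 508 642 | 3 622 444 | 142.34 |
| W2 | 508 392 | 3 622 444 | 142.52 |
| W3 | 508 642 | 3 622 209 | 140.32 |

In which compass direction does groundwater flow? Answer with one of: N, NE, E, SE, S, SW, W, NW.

∂h/∂x = (142.52 − 142.34) / (508392 − 508642) = -0.0007200
∂h/∂y = (140.32 − 142.34) / (3622209 − 3622444) = +0.008596
Flow = −∇h = (+0.0007200 east, -0.008596 north), which points south.

S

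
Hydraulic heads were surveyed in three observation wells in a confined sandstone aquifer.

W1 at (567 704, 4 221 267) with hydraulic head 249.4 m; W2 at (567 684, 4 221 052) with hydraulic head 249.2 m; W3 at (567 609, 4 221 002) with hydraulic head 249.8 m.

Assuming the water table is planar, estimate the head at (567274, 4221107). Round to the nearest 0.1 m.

253.1 m

Differences from W1: to W2 (Δx, Δy, Δh) = (-20, -215, -0.2); to W3 = (-95, -265, +0.4).
Determinant of the coordinate differences = (-20)·(-265) − (-95)·(-215) = -15125.
∂h/∂x = [(-0.2)·(-265) − (+0.4)·(-215)] / -15125 = -0.009190
∂h/∂y = [(-20)·(+0.4) − (-95)·(-0.2)] / -15125 = +0.001785
h(567274, 4221107) = 249.4 + (-0.009190)·(-430) + (+0.001785)·(-160) = 249.4 +3.952 -0.286 = 253.066 m.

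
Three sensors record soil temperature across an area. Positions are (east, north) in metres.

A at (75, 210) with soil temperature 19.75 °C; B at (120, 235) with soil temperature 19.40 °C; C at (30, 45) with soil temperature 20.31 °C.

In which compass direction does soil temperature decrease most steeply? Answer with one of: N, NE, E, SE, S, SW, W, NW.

Taking A as reference: B−A = (45, 25, -0.35); C−A = (-45, -165, +0.56).
Determinant of the coordinate differences = 45·(-165) − (-45)·25 = -6300.
∂T/∂x = [(-0.35)·(-165) − (+0.56)·25] / -6300 = -0.006944
∂T/∂y = [45·(+0.56) − (-45)·(-0.35)] / -6300 = -0.001500
Steepest decrease is along −∇f = (+0.006944 E, +0.001500 N) → east.

E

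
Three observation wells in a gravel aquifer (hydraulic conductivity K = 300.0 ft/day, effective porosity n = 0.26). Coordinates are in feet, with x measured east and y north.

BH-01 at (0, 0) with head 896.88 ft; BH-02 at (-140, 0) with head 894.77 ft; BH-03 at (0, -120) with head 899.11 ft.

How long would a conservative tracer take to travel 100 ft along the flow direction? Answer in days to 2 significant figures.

3.6 days

∂h/∂x = (894.77 − 896.88) / (-140 − 0) = +0.01507
∂h/∂y = (899.11 − 896.88) / (-120 − 0) = -0.01858
|∇h| = √(0.01507² + -0.01858²) = 0.02392
Seepage velocity v = K·i/n = 300.0 × 0.02392 / 0.26 = 27.6 ft/day.
t = 100 / 27.6 = 3.623 days.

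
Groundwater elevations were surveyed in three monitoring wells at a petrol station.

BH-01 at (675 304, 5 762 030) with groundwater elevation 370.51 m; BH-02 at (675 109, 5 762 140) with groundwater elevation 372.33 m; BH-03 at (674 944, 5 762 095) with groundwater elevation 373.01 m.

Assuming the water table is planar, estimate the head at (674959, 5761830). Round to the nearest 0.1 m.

371.3 m

Differences from BH-01: to BH-02 (Δx, Δy, Δh) = (-195, 110, +1.82); to BH-03 = (-360, 65, +2.50).
Determinant of the coordinate differences = (-195)·65 − (-360)·110 = 26925.
∂h/∂x = [(+1.82)·65 − (+2.50)·110] / 26925 = -0.005820
∂h/∂y = [(-195)·(+2.50) − (-360)·(+1.82)] / 26925 = +0.006228
h(674959, 5761830) = 370.51 + (-0.005820)·(-345) + (+0.006228)·(-200) = 370.51 +2.008 -1.246 = 371.272 m.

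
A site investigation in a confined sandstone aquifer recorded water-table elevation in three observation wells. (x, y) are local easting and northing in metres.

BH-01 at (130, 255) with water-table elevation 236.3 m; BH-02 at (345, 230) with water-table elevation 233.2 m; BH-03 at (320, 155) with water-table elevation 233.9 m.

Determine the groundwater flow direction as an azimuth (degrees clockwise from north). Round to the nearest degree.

With h = a·x + b·y + c and BH-01 as origin, the differences give:
  215·a + (-25)·b = -3.1
  190·a + (-100)·b = -2.4
Eliminate b (×(-100) and ×(-25), subtract): -16750·a = 250.00 → a = ∂h/∂x = -0.01493
Back-substitute: b = ∂h/∂y = -0.004358.
Flow direction (−∇h) has components (+0.01493 E, +0.004358 N).
Azimuth = atan2(E, N) = atan2(+0.01493, +0.004358) = 73.7° ≈ 074°.

074°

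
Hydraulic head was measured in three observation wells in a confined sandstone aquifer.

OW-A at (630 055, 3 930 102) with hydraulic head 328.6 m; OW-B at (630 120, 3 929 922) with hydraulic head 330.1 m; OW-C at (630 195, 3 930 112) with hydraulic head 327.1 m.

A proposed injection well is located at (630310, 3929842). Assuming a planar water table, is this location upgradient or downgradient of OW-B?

Differences from OW-A: to OW-B (Δx, Δy, Δh) = (65, -180, +1.5); to OW-C = (140, 10, -1.5).
Determinant of the coordinate differences = 65·10 − 140·(-180) = 25850.
∂h/∂x = [(+1.5)·10 − (-1.5)·(-180)] / 25850 = -0.009865
∂h/∂y = [65·(-1.5) − 140·(+1.5)] / 25850 = -0.01190
Head at (630310, 3929842) = 328.6 + (-0.009865)·(255) + (-0.01190)·(-260) = 329.18 m.
That is lower than the 330.1 m at OW-B, so the point is downgradient.

downgradient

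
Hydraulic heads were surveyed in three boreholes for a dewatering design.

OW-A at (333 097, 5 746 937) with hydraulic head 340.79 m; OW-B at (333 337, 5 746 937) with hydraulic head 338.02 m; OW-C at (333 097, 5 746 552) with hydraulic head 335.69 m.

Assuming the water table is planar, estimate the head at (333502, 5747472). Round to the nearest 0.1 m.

343.2 m

∂h/∂x = (338.02 − 340.79) / (333337 − 333097) = -0.01154
∂h/∂y = (335.69 − 340.79) / (5746552 − 5746937) = +0.01325
h(333502, 5747472) = 340.79 + (-0.01154)·(405) + (+0.01325)·(535) = 340.79 -4.674 +7.087 = 343.203 m.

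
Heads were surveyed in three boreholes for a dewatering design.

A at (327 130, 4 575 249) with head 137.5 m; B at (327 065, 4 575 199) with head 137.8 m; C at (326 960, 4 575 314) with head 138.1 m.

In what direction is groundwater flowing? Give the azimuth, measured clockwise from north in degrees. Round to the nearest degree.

Differences from A: to B (Δx, Δy, Δh) = (-65, -50, +0.3); to C = (-170, 65, +0.6).
Determinant of the coordinate differences = (-65)·65 − (-170)·(-50) = -12725.
∂h/∂x = [(+0.3)·65 − (+0.6)·(-50)] / -12725 = -0.003890
∂h/∂y = [(-65)·(+0.6) − (-170)·(+0.3)] / -12725 = -0.0009430
Flow direction (−∇h) has components (+0.003890 E, +0.0009430 N).
Azimuth = atan2(E, N) = atan2(+0.003890, +0.0009430) = 76.4° ≈ 076°.

076°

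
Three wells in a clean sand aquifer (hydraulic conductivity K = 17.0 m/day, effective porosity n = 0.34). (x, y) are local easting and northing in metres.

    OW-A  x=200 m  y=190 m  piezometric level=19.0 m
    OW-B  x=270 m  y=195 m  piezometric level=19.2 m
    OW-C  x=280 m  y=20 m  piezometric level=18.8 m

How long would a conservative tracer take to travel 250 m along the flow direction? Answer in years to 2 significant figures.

3.8 years

With h = a·x + b·y + c and OW-A as origin, the differences give:
  70·a + 5·b = +0.2
  80·a + (-170)·b = -0.2
Eliminate b (×(-170) and ×5, subtract): -12300·a = -33.00 → a = ∂h/∂x = +0.002683
Back-substitute: b = ∂h/∂y = +0.002439.
|∇h| = √(0.002683² + 0.002439²) = 0.003626
Seepage velocity v = K·i/n = 17.0 × 0.003626 / 0.34 = 0.1813 m/day.
t = 250 / 0.1813 = 1379 days = 3.78 years.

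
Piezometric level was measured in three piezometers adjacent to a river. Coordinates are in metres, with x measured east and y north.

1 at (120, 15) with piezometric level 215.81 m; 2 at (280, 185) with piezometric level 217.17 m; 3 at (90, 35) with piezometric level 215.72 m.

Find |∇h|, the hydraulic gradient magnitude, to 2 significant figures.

0.0060

Taking 1 as reference: 2−1 = (160, 170, +1.36); 3−1 = (-30, 20, -0.09).
Determinant of the coordinate differences = 160·20 − (-30)·170 = 8300.
∂h/∂x = [(+1.36)·20 − (-0.09)·170] / 8300 = +0.005120
∂h/∂y = [160·(-0.09) − (-30)·(+1.36)] / 8300 = +0.003181
|∇h| = √(0.005120² + 0.003181²) = 0.006028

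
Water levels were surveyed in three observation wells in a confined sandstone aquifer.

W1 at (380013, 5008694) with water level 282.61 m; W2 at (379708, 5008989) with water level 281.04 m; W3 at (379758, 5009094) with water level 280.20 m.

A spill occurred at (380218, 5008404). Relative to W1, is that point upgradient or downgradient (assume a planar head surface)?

Differences from W1: to W2 (Δx, Δy, Δh) = (-305, 295, -1.57); to W3 = (-255, 400, -2.41).
Solve a·Δx + b·Δy = Δh: det = (-305)·400 − (-255)·295 = -46775.
∂h/∂x = [(-1.57)·400 − (-2.41)·295] / -46775 = -0.001773
∂h/∂y = [(-305)·(-2.41) − (-255)·(-1.57)] / -46775 = -0.007156
Head at (380218, 5008404) = 282.61 + (-0.001773)·(205) + (-0.007156)·(-290) = 284.32 m.
That is higher than the 282.61 m at W1, so the point is upgradient.

upgradient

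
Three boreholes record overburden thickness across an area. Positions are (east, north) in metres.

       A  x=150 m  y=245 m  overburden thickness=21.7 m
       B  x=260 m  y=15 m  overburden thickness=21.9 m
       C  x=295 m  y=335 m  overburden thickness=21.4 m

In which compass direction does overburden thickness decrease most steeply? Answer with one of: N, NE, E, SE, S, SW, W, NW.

NE

With d = a·x + b·y + c and A as origin, the differences give:
  110·a + (-230)·b = +0.2
  145·a + 90·b = -0.3
Eliminate b (×90 and ×(-230), subtract): 43250·a = -51.00 → a = ∂d/∂x = -0.001179
Back-substitute: b = ∂d/∂y = -0.001434.
Steepest decrease is along −∇f = (+0.001179 E, +0.001434 N) → northeast.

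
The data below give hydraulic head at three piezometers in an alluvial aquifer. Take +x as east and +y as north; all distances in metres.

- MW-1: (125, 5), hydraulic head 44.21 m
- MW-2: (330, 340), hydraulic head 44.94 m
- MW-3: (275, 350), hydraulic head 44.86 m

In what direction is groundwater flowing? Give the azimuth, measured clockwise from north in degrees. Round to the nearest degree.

With h = a·x + b·y + c and MW-1 as origin, the differences give:
  205·a + 335·b = +0.73
  150·a + 345·b = +0.65
Eliminate b (×345 and ×335, subtract): 20475·a = 34.100 → a = ∂h/∂x = +0.001665
Back-substitute: b = ∂h/∂y = +0.001160.
Flow direction (−∇h) has components (-0.001665 E, -0.001160 N).
Azimuth = atan2(E, N) = atan2(-0.001665, -0.001160) = 235.1° ≈ 235°.

235°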